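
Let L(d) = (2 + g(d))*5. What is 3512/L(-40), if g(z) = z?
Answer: -1756/95 ≈ -18.484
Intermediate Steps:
L(d) = 10 + 5*d (L(d) = (2 + d)*5 = 10 + 5*d)
3512/L(-40) = 3512/(10 + 5*(-40)) = 3512/(10 - 200) = 3512/(-190) = 3512*(-1/190) = -1756/95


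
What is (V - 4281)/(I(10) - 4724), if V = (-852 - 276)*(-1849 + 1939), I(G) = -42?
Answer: 105801/4766 ≈ 22.199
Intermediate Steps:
V = -101520 (V = -1128*90 = -101520)
(V - 4281)/(I(10) - 4724) = (-101520 - 4281)/(-42 - 4724) = -105801/(-4766) = -105801*(-1/4766) = 105801/4766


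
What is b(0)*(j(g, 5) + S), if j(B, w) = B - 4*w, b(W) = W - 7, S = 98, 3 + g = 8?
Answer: -581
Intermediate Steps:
g = 5 (g = -3 + 8 = 5)
b(W) = -7 + W
b(0)*(j(g, 5) + S) = (-7 + 0)*((5 - 4*5) + 98) = -7*((5 - 20) + 98) = -7*(-15 + 98) = -7*83 = -581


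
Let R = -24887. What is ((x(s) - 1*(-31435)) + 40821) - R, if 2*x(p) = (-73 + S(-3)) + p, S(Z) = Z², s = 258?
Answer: 97240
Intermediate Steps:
x(p) = -32 + p/2 (x(p) = ((-73 + (-3)²) + p)/2 = ((-73 + 9) + p)/2 = (-64 + p)/2 = -32 + p/2)
((x(s) - 1*(-31435)) + 40821) - R = (((-32 + (½)*258) - 1*(-31435)) + 40821) - 1*(-24887) = (((-32 + 129) + 31435) + 40821) + 24887 = ((97 + 31435) + 40821) + 24887 = (31532 + 40821) + 24887 = 72353 + 24887 = 97240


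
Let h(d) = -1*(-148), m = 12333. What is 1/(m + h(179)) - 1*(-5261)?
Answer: 65662542/12481 ≈ 5261.0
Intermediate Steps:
h(d) = 148
1/(m + h(179)) - 1*(-5261) = 1/(12333 + 148) - 1*(-5261) = 1/12481 + 5261 = 65662542/12481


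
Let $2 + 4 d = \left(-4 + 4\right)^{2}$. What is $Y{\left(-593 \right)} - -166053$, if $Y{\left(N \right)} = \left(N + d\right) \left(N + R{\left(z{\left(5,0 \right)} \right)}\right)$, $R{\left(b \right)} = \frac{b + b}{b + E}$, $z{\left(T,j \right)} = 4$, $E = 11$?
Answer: $\frac{15530459}{30} \approx 5.1768 \cdot 10^{5}$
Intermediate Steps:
$R{\left(b \right)} = \frac{2 b}{11 + b}$ ($R{\left(b \right)} = \frac{b + b}{b + 11} = \frac{2 b}{11 + b}$)
$d = - \frac{1}{2}$ ($d = - \frac{1}{2} + \frac{\left(-4 + 4\right)^{2}}{4} = - \frac{1}{2} + \frac{0^{2}}{4} = - \frac{1}{2} + \frac{1}{4} \cdot 0 = - \frac{1}{2} + 0 = - \frac{1}{2} \approx -0.5$)
$Y{\left(N \right)} = \left(- \frac{1}{2} + N\right) \left(\frac{8}{15} + N\right)$ ($Y{\left(N \right)} = \left(N - \frac{1}{2}\right) \left(N + 2 \cdot 4 \frac{1}{11 + 4}\right) = \left(- \frac{1}{2} + N\right) \left(N + 2 \cdot 4 \cdot \frac{1}{15}\right) = \left(- \frac{1}{2} + N\right) \left(N + \frac{8}{15}\right) = \left(- \frac{1}{2} + N\right) \left(\frac{8}{15} + N\right)$)
$Y{\left(-593 \right)} - -166053 = \left(- \frac{4}{15} + \left(-593\right)^{2} + \frac{1}{30} \left(-593\right)\right) - -166053 = \left(- \frac{4}{15} + 351649 - \frac{593}{30}\right) + 166053 = \frac{10548869}{30} + 166053 = \frac{15530459}{30}$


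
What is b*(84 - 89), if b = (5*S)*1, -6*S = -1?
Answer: -25/6 ≈ -4.1667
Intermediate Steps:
S = 1/6 (S = -1/6*(-1) = 1/6 ≈ 0.16667)
b = 5/6 (b = (5*(1/6))*1 = (5/6)*1 = 5/6 ≈ 0.83333)
b*(84 - 89) = 5*(84 - 89)/6 = (5/6)*(-5) = -25/6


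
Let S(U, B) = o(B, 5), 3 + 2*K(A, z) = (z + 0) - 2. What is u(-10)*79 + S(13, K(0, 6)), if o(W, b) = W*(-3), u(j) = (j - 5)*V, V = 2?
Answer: -4743/2 ≈ -2371.5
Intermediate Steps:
K(A, z) = -5/2 + z/2 (K(A, z) = -3/2 + ((z + 0) - 2)/2 = -3/2 + (z - 2)/2 = -3/2 + (-2 + z)/2 = -3/2 + (-1 + z/2) = -5/2 + z/2)
u(j) = -10 + 2*j (u(j) = (j - 5)*2 = (-5 + j)*2 = -10 + 2*j)
o(W, b) = -3*W
S(U, B) = -3*B
u(-10)*79 + S(13, K(0, 6)) = (-10 + 2*(-10))*79 - 3*(-5/2 + (½)*6) = (-10 - 20)*79 - 3*(-5/2 + 3) = -30*79 - 3*½ = -2370 - 3/2 = -4743/2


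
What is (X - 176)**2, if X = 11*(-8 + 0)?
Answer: 69696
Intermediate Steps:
X = -88 (X = 11*(-8) = -88)
(X - 176)**2 = (-88 - 176)**2 = (-264)**2 = 69696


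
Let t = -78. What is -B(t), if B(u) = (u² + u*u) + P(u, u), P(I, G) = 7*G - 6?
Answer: -11616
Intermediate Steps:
P(I, G) = -6 + 7*G
B(u) = -6 + 2*u² + 7*u (B(u) = (u² + u*u) + (-6 + 7*u) = (u² + u²) + (-6 + 7*u) = 2*u² + (-6 + 7*u) = -6 + 2*u² + 7*u)
-B(t) = -(-6 + 2*(-78)² + 7*(-78)) = -(-6 + 2*6084 - 546) = -(-6 + 12168 - 546) = -1*11616 = -11616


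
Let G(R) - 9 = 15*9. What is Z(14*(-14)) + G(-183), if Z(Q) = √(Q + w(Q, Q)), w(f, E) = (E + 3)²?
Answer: 144 + 3*√4117 ≈ 336.49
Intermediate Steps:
w(f, E) = (3 + E)²
G(R) = 144 (G(R) = 9 + 15*9 = 9 + 135 = 144)
Z(Q) = √(Q + (3 + Q)²)
Z(14*(-14)) + G(-183) = √(14*(-14) + (3 + 14*(-14))²) + 144 = √(-196 + (3 - 196)²) + 144 = √(-196 + (-193)²) + 144 = √(-196 + 37249) + 144 = √37053 + 144 = 3*√4117 + 144 = 144 + 3*√4117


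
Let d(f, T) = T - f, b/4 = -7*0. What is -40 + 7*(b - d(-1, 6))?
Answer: -89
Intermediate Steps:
b = 0 (b = 4*(-7*0) = 4*0 = 0)
-40 + 7*(b - d(-1, 6)) = -40 + 7*(0 - (6 - 1*(-1))) = -40 + 7*(0 - (6 + 1)) = -40 + 7*(0 - 1*7) = -40 + 7*(0 - 7) = -40 + 7*(-7) = -40 - 49 = -89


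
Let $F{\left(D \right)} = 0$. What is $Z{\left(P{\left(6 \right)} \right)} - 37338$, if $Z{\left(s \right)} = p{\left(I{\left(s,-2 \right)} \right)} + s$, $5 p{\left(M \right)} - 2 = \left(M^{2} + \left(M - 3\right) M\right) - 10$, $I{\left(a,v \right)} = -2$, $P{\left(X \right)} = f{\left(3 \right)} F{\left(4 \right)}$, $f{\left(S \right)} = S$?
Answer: $- \frac{186684}{5} \approx -37337.0$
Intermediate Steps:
$P{\left(X \right)} = 0$ ($P{\left(X \right)} = 3 \cdot 0 = 0$)
$p{\left(M \right)} = - \frac{8}{5} + \frac{M^{2}}{5} + \frac{M \left(-3 + M\right)}{5}$ ($p{\left(M \right)} = \frac{2}{5} + \frac{\left(M^{2} + \left(M - 3\right) M\right) - 10}{5} = \frac{2}{5} + \frac{\left(M^{2} + \left(-3 + M\right) M\right) - 10}{5} = \frac{2}{5} + \frac{\left(M^{2} + M \left(-3 + M\right)\right) - 10}{5} = \frac{2}{5} + \frac{-10 + M^{2} + M \left(-3 + M\right)}{5} = \frac{2}{5} + \left(-2 + \frac{M^{2}}{5} + \frac{M \left(-3 + M\right)}{5}\right) = - \frac{8}{5} + \frac{M^{2}}{5} + \frac{M \left(-3 + M\right)}{5}$)
$Z{\left(s \right)} = \frac{6}{5} + s$ ($Z{\left(s \right)} = \left(- \frac{8}{5} - - \frac{6}{5} + \frac{2 \left(-2\right)^{2}}{5}\right) + s = \left(- \frac{8}{5} + \frac{6}{5} + \frac{2}{5} \cdot 4\right) + s = \left(- \frac{8}{5} + \frac{6}{5} + \frac{8}{5}\right) + s = \frac{6}{5} + s$)
$Z{\left(P{\left(6 \right)} \right)} - 37338 = \left(\frac{6}{5} + 0\right) - 37338 = \frac{6}{5} - 37338 = - \frac{186684}{5}$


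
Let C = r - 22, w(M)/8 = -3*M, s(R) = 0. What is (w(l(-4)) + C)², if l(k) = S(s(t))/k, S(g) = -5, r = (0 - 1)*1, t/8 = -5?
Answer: 2809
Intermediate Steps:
t = -40 (t = 8*(-5) = -40)
r = -1 (r = -1*1 = -1)
l(k) = -5/k
w(M) = -24*M (w(M) = 8*(-3*M) = -24*M)
C = -23 (C = -1 - 22 = -23)
(w(l(-4)) + C)² = (-(-120)/(-4) - 23)² = (-(-120)*(-1)/4 - 23)² = (-24*5/4 - 23)² = (-30 - 23)² = (-53)² = 2809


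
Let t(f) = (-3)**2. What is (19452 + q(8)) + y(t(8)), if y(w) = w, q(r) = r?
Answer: 19469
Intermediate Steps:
t(f) = 9
(19452 + q(8)) + y(t(8)) = (19452 + 8) + 9 = 19460 + 9 = 19469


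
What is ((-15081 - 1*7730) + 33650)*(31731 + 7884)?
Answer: 429386985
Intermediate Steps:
((-15081 - 1*7730) + 33650)*(31731 + 7884) = ((-15081 - 7730) + 33650)*39615 = (-22811 + 33650)*39615 = 10839*39615 = 429386985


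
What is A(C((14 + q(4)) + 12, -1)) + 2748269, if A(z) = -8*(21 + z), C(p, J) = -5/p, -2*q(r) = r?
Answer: 8244308/3 ≈ 2.7481e+6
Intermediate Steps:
q(r) = -r/2
C(p, J) = -5/p
A(z) = -168 - 8*z
A(C((14 + q(4)) + 12, -1)) + 2748269 = (-168 - (-40)/((14 - 1/2*4) + 12)) + 2748269 = (-168 - (-40)/((14 - 2) + 12)) + 2748269 = (-168 - (-40)/(12 + 12)) + 2748269 = (-168 - (-40)/24) + 2748269 = (-168 - 8*(-5/24)) + 2748269 = (-168 + 5/3) + 2748269 = -499/3 + 2748269 = 8244308/3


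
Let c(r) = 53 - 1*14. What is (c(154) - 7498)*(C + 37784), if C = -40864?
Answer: 22973720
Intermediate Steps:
c(r) = 39 (c(r) = 53 - 14 = 39)
(c(154) - 7498)*(C + 37784) = (39 - 7498)*(-40864 + 37784) = -7459*(-3080) = 22973720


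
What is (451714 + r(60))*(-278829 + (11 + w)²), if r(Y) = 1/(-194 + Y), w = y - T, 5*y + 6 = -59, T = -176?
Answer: -15044832310275/134 ≈ -1.1227e+11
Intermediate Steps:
y = -13 (y = -6/5 + (⅕)*(-59) = -6/5 - 59/5 = -13)
w = 163 (w = -13 - 1*(-176) = -13 + 176 = 163)
(451714 + r(60))*(-278829 + (11 + w)²) = (451714 + 1/(-194 + 60))*(-278829 + (11 + 163)²) = (451714 + 1/(-134))*(-278829 + 174²) = (451714 - 1/134)*(-278829 + 30276) = (60529675/134)*(-248553) = -15044832310275/134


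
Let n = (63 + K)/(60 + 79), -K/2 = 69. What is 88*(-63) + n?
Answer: -770691/139 ≈ -5544.5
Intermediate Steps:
K = -138 (K = -2*69 = -138)
n = -75/139 (n = (63 - 138)/(60 + 79) = -75/139 ≈ -0.53957)
88*(-63) + n = 88*(-63) - 75/139 = -5544 - 75/139 = -770691/139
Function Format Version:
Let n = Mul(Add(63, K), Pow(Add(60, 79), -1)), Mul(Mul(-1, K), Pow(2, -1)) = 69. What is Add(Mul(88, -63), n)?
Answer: Rational(-770691, 139) ≈ -5544.5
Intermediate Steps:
K = -138 (K = Mul(-2, 69) = -138)
n = Rational(-75, 139) (n = Mul(Add(63, -138), Pow(Add(60, 79), -1)) = Mul(-75, Pow(139, -1)) = Mul(-75, Rational(1, 139)) = Rational(-75, 139) ≈ -0.53957)
Add(Mul(88, -63), n) = Add(Mul(88, -63), Rational(-75, 139)) = Add(-5544, Rational(-75, 139)) = Rational(-770691, 139)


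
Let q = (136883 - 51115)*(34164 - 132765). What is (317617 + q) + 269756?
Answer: -8456223195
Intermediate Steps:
q = -8456810568 (q = 85768*(-98601) = -8456810568)
(317617 + q) + 269756 = (317617 - 8456810568) + 269756 = -8456492951 + 269756 = -8456223195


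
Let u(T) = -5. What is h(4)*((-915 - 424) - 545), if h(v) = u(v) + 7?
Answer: -3768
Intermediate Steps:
h(v) = 2 (h(v) = -5 + 7 = 2)
h(4)*((-915 - 424) - 545) = 2*((-915 - 424) - 545) = 2*(-1339 - 545) = 2*(-1884) = -3768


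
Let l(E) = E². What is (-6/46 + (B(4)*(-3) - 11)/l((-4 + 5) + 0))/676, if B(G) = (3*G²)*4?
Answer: -3376/3887 ≈ -0.86854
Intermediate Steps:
B(G) = 12*G²
(-6/46 + (B(4)*(-3) - 11)/l((-4 + 5) + 0))/676 = (-6/46 + ((12*4²)*(-3) - 11)/(((-4 + 5) + 0)²))/676 = (-6*1/46 + ((12*16)*(-3) - 11)/((1 + 0)²))*(1/676) = (-3/23 + (192*(-3) - 11)/(1²))*(1/676) = (-3/23 + (-576 - 11)/1)*(1/676) = (-3/23 - 587*1)*(1/676) = (-3/23 - 587)*(1/676) = -13504/23*1/676 = -3376/3887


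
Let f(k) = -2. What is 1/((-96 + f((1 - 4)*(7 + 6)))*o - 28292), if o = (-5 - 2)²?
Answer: -1/33094 ≈ -3.0217e-5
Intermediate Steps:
o = 49 (o = (-7)² = 49)
1/((-96 + f((1 - 4)*(7 + 6)))*o - 28292) = 1/((-96 - 2)*49 - 28292) = 1/(-98*49 - 28292) = 1/(-4802 - 28292) = 1/(-33094) = -1/33094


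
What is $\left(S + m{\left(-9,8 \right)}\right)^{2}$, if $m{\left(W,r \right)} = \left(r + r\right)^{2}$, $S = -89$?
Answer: $27889$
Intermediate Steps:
$m{\left(W,r \right)} = 4 r^{2}$ ($m{\left(W,r \right)} = \left(2 r\right)^{2} = 4 r^{2}$)
$\left(S + m{\left(-9,8 \right)}\right)^{2} = \left(-89 + 4 \cdot 8^{2}\right)^{2} = \left(-89 + 4 \cdot 64\right)^{2} = \left(-89 + 256\right)^{2} = 167^{2} = 27889$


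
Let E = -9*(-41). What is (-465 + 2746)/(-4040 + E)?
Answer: -2281/3671 ≈ -0.62136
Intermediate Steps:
E = 369
(-465 + 2746)/(-4040 + E) = (-465 + 2746)/(-4040 + 369) = 2281/(-3671) = 2281*(-1/3671) = -2281/3671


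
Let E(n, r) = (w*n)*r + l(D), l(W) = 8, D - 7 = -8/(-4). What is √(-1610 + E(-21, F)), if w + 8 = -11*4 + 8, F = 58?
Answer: √51990 ≈ 228.01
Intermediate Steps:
D = 9 (D = 7 - 8/(-4) = 7 - 8*(-¼) = 7 + 2 = 9)
w = -44 (w = -8 + (-11*4 + 8) = -8 + (-44 + 8) = -8 - 36 = -44)
E(n, r) = 8 - 44*n*r (E(n, r) = (-44*n)*r + 8 = -44*n*r + 8 = 8 - 44*n*r)
√(-1610 + E(-21, F)) = √(-1610 + (8 - 44*(-21)*58)) = √(-1610 + (8 + 53592)) = √(-1610 + 53600) = √51990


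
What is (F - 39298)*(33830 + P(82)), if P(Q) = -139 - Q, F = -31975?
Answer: -2395414257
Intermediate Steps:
(F - 39298)*(33830 + P(82)) = (-31975 - 39298)*(33830 + (-139 - 1*82)) = -71273*(33830 + (-139 - 82)) = -71273*(33830 - 221) = -71273*33609 = -2395414257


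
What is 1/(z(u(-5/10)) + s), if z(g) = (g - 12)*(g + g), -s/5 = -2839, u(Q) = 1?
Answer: 1/14173 ≈ 7.0557e-5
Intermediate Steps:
s = 14195 (s = -5*(-2839) = 14195)
z(g) = 2*g*(-12 + g) (z(g) = (-12 + g)*(2*g) = 2*g*(-12 + g))
1/(z(u(-5/10)) + s) = 1/(2*1*(-12 + 1) + 14195) = 1/(2*1*(-11) + 14195) = 1/(-22 + 14195) = 1/14173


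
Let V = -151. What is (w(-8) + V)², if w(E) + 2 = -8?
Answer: 25921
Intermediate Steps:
w(E) = -10 (w(E) = -2 - 8 = -10)
(w(-8) + V)² = (-10 - 151)² = (-161)² = 25921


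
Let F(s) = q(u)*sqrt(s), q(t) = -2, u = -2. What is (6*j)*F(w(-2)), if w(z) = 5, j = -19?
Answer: 228*sqrt(5) ≈ 509.82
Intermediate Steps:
F(s) = -2*sqrt(s)
(6*j)*F(w(-2)) = (6*(-19))*(-2*sqrt(5)) = -(-228)*sqrt(5) = 228*sqrt(5)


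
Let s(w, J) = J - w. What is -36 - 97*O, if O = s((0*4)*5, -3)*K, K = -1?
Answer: -327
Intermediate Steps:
O = 3 (O = (-3 - 0*4*5)*(-1) = (-3 - 0*5)*(-1) = (-3 - 1*0)*(-1) = (-3 + 0)*(-1) = -3*(-1) = 3)
-36 - 97*O = -36 - 97*3 = -36 - 291 = -327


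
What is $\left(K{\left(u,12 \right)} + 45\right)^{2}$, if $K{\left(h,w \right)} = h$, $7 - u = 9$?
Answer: $1849$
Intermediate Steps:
$u = -2$ ($u = 7 - 9 = -2$)
$\left(K{\left(u,12 \right)} + 45\right)^{2} = \left(-2 + 45\right)^{2} = 43^{2} = 1849$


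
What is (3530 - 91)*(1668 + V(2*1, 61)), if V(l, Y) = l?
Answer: 5743130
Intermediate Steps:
(3530 - 91)*(1668 + V(2*1, 61)) = (3530 - 91)*(1668 + 2*1) = 3439*(1668 + 2) = 3439*1670 = 5743130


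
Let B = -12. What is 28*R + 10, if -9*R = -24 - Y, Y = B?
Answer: 142/3 ≈ 47.333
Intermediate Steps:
Y = -12
R = 4/3 (R = -(-24 - 1*(-12))/9 = -(-24 + 12)/9 = -1/9*(-12) = 4/3 ≈ 1.3333)
28*R + 10 = 28*(4/3) + 10 = 112/3 + 10 = 142/3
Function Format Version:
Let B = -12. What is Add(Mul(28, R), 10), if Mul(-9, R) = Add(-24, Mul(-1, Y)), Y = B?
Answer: Rational(142, 3) ≈ 47.333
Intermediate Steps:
Y = -12
R = Rational(4, 3) (R = Mul(Rational(-1, 9), Add(-24, Mul(-1, -12))) = Mul(Rational(-1, 9), Add(-24, 12)) = Mul(Rational(-1, 9), -12) = Rational(4, 3) ≈ 1.3333)
Add(Mul(28, R), 10) = Add(Mul(28, Rational(4, 3)), 10) = Add(Rational(112, 3), 10) = Rational(142, 3)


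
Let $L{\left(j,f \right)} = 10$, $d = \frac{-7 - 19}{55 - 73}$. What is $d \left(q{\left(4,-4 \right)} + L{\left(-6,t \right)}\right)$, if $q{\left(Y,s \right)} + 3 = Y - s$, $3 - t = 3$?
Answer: $\frac{65}{3} \approx 21.667$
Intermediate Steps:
$t = 0$ ($t = 3 - 3 = 0$)
$q{\left(Y,s \right)} = -3 + Y - s$ ($q{\left(Y,s \right)} = -3 + \left(Y - s\right) = -3 + Y - s$)
$d = \frac{13}{9}$ ($d = - \frac{26}{-18} = \left(-26\right) \left(- \frac{1}{18}\right) = \frac{13}{9} \approx 1.4444$)
$d \left(q{\left(4,-4 \right)} + L{\left(-6,t \right)}\right) = \frac{13 \left(\left(-3 + 4 - -4\right) + 10\right)}{9} = \frac{13 \left(\left(-3 + 4 + 4\right) + 10\right)}{9} = \frac{13 \left(5 + 10\right)}{9} = \frac{13}{9} \cdot 15 = \frac{65}{3}$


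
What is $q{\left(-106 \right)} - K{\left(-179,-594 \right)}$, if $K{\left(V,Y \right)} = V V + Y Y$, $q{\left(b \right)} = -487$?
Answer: $-385364$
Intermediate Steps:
$K{\left(V,Y \right)} = V^{2} + Y^{2}$
$q{\left(-106 \right)} - K{\left(-179,-594 \right)} = -487 - \left(\left(-179\right)^{2} + \left(-594\right)^{2}\right) = -487 - \left(32041 + 352836\right) = -487 - 384877 = -385364$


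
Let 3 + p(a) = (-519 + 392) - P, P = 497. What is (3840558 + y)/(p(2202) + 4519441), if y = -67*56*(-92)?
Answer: 2092871/2259407 ≈ 0.92629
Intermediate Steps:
p(a) = -627 (p(a) = -3 + ((-519 + 392) - 1*497) = -3 + (-127 - 497) = -3 - 624 = -627)
y = 345184 (y = -3752*(-92) = 345184)
(3840558 + y)/(p(2202) + 4519441) = (3840558 + 345184)/(-627 + 4519441) = 4185742/4518814 = 4185742*(1/4518814) = 2092871/2259407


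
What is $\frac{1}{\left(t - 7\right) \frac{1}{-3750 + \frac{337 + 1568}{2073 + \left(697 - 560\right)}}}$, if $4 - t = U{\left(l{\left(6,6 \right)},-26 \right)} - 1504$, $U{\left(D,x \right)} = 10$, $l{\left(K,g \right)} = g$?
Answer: $- \frac{552373}{219674} \approx -2.5145$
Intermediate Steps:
$t = 1498$ ($t = 4 - \left(10 - 1504\right) = 4 - -1494 = 4 + 1494 = 1498$)
$\frac{1}{\left(t - 7\right) \frac{1}{-3750 + \frac{337 + 1568}{2073 + \left(697 - 560\right)}}} = \frac{1}{\left(1498 - 7\right) \frac{1}{-3750 + \frac{337 + 1568}{2073 + \left(697 - 560\right)}}} = \frac{1}{1491 \frac{1}{-3750 + \frac{1905}{2073 + 137}}} = \frac{1}{1491 \frac{1}{-3750 + \frac{1905}{2210}}} = \frac{1}{1491 \frac{1}{-3750 + 1905 \cdot \frac{1}{2210}}} = \frac{1}{1491 \frac{1}{-3750 + \frac{381}{442}}} = \frac{1}{1491 \frac{1}{- \frac{1657119}{442}}} = \frac{1}{1491 \left(- \frac{442}{1657119}\right)} = \frac{1}{- \frac{219674}{552373}} = - \frac{552373}{219674}$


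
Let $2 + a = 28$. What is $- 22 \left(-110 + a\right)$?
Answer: $1848$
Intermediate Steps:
$a = 26$ ($a = -2 + 28 = 26$)
$- 22 \left(-110 + a\right) = - 22 \left(-110 + 26\right) = \left(-22\right) \left(-84\right) = 1848$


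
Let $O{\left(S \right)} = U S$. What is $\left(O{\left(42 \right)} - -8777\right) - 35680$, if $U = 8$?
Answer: $-26567$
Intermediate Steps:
$O{\left(S \right)} = 8 S$
$\left(O{\left(42 \right)} - -8777\right) - 35680 = \left(8 \cdot 42 - -8777\right) - 35680 = \left(336 + 8777\right) - 35680 = 9113 - 35680 = -26567$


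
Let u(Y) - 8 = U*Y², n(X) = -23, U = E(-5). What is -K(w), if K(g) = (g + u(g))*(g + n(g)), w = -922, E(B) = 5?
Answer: 4015783170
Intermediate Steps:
U = 5
u(Y) = 8 + 5*Y²
K(g) = (-23 + g)*(8 + g + 5*g²) (K(g) = (g + (8 + 5*g²))*(g - 23) = (8 + g + 5*g²)*(-23 + g) = (-23 + g)*(8 + g + 5*g²))
-K(w) = -(-184 - 114*(-922)² - 15*(-922) + 5*(-922)³) = -(-184 - 114*850084 + 13830 + 5*(-783777448)) = -(-184 - 96909576 + 13830 - 3918887240) = -1*(-4015783170) = 4015783170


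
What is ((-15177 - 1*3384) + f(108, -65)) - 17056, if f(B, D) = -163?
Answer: -35780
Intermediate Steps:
((-15177 - 1*3384) + f(108, -65)) - 17056 = ((-15177 - 1*3384) - 163) - 17056 = ((-15177 - 3384) - 163) - 17056 = (-18561 - 163) - 17056 = -18724 - 17056 = -35780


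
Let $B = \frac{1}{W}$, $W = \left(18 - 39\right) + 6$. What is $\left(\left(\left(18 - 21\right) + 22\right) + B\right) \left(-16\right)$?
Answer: $- \frac{4544}{15} \approx -302.93$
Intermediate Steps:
$W = -15$ ($W = -21 + 6 = -15$)
$B = - \frac{1}{15}$ ($B = \frac{1}{-15} = - \frac{1}{15} \approx -0.066667$)
$\left(\left(\left(18 - 21\right) + 22\right) + B\right) \left(-16\right) = \left(\left(\left(18 - 21\right) + 22\right) - \frac{1}{15}\right) \left(-16\right) = \left(\left(-3 + 22\right) - \frac{1}{15}\right) \left(-16\right) = \left(19 - \frac{1}{15}\right) \left(-16\right) = \frac{284}{15} \left(-16\right) = - \frac{4544}{15}$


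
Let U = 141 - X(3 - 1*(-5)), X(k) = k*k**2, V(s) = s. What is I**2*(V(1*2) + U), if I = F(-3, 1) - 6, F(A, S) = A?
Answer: -29889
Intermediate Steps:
X(k) = k**3
U = -371 (U = 141 - (3 - 1*(-5))**3 = 141 - (3 + 5)**3 = 141 - 1*8**3 = 141 - 1*512 = 141 - 512 = -371)
I = -9 (I = -3 - 6 = -9)
I**2*(V(1*2) + U) = (-9)**2*(1*2 - 371) = 81*(2 - 371) = 81*(-369) = -29889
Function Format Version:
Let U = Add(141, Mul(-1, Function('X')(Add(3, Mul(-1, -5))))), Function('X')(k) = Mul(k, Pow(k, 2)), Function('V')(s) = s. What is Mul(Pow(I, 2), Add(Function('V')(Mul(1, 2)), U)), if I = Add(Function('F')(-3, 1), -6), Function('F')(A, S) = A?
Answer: -29889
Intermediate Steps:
Function('X')(k) = Pow(k, 3)
U = -371 (U = Add(141, Mul(-1, Pow(Add(3, Mul(-1, -5)), 3))) = Add(141, Mul(-1, Pow(Add(3, 5), 3))) = Add(141, Mul(-1, Pow(8, 3))) = Add(141, Mul(-1, 512)) = Add(141, -512) = -371)
I = -9 (I = Add(-3, -6) = -9)
Mul(Pow(I, 2), Add(Function('V')(Mul(1, 2)), U)) = Mul(Pow(-9, 2), Add(Mul(1, 2), -371)) = Mul(81, Add(2, -371)) = Mul(81, -369) = -29889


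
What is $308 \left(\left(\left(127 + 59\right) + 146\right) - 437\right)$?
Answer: $-32340$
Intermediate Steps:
$308 \left(\left(\left(127 + 59\right) + 146\right) - 437\right) = 308 \left(\left(186 + 146\right) - 437\right) = 308 \left(332 - 437\right) = 308 \left(-105\right) = -32340$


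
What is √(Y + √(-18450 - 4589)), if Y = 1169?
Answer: √(1169 + I*√23039) ≈ 34.262 + 2.2151*I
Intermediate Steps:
√(Y + √(-18450 - 4589)) = √(1169 + √(-18450 - 4589)) = √(1169 + √(-23039)) = √(1169 + I*√23039)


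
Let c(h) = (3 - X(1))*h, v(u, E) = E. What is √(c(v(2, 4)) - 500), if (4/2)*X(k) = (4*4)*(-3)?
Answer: 14*I*√2 ≈ 19.799*I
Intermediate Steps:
X(k) = -24 (X(k) = ((4*4)*(-3))/2 = (16*(-3))/2 = (½)*(-48) = -24)
c(h) = 27*h (c(h) = (3 - 1*(-24))*h = (3 + 24)*h = 27*h)
√(c(v(2, 4)) - 500) = √(27*4 - 500) = √(108 - 500) = √(-392) = 14*I*√2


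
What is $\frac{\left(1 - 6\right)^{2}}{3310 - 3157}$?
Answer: $\frac{25}{153} \approx 0.1634$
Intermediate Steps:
$\frac{\left(1 - 6\right)^{2}}{3310 - 3157} = \frac{\left(-5\right)^{2}}{153} = 25 \cdot \frac{1}{153} = \frac{25}{153}$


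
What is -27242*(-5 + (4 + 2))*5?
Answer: -136210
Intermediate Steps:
-27242*(-5 + (4 + 2))*5 = -27242*(-5 + 6)*5 = -27242*5 = -136210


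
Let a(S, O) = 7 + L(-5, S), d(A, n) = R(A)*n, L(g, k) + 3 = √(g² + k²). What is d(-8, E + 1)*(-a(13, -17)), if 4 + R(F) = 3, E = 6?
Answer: 28 + 7*√194 ≈ 125.50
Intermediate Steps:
R(F) = -1 (R(F) = -4 + 3 = -1)
L(g, k) = -3 + √(g² + k²)
d(A, n) = -n
a(S, O) = 4 + √(25 + S²) (a(S, O) = 7 + (-3 + √((-5)² + S²)) = 7 + (-3 + √(25 + S²)) = 4 + √(25 + S²))
d(-8, E + 1)*(-a(13, -17)) = (-(6 + 1))*(-(4 + √(25 + 13²))) = (-1*7)*(-(4 + √(25 + 169))) = -(-7)*(4 + √194) = -7*(-4 - √194) = 28 + 7*√194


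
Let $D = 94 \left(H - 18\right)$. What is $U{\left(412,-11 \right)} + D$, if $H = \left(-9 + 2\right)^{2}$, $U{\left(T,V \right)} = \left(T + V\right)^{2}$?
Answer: $163715$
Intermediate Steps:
$H = 49$ ($H = \left(-7\right)^{2} = 49$)
$D = 2914$ ($D = 94 \left(49 - 18\right) = 94 \cdot 31 = 2914$)
$U{\left(412,-11 \right)} + D = \left(412 - 11\right)^{2} + 2914 = 401^{2} + 2914 = 160801 + 2914 = 163715$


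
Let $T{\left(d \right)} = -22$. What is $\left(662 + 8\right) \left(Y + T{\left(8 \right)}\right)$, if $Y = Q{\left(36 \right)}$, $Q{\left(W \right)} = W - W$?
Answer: $-14740$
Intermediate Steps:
$Q{\left(W \right)} = 0$
$Y = 0$
$\left(662 + 8\right) \left(Y + T{\left(8 \right)}\right) = \left(662 + 8\right) \left(0 - 22\right) = 670 \left(-22\right) = -14740$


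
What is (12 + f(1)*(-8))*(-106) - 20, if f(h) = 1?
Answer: -444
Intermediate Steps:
(12 + f(1)*(-8))*(-106) - 20 = (12 + 1*(-8))*(-106) - 20 = (12 - 8)*(-106) - 20 = 4*(-106) - 20 = -424 - 20 = -444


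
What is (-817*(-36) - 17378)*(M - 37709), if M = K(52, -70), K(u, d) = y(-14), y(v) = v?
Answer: -453958582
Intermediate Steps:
K(u, d) = -14
M = -14
(-817*(-36) - 17378)*(M - 37709) = (-817*(-36) - 17378)*(-14 - 37709) = (29412 - 17378)*(-37723) = 12034*(-37723) = -453958582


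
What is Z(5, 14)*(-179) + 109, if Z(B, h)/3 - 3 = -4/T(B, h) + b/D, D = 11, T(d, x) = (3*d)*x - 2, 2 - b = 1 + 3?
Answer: -797389/572 ≈ -1394.0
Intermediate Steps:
b = -2 (b = 2 - (1 + 3) = 2 - 1*4 = 2 - 4 = -2)
T(d, x) = -2 + 3*d*x (T(d, x) = 3*d*x - 2 = -2 + 3*d*x)
Z(B, h) = 93/11 - 12/(-2 + 3*B*h) (Z(B, h) = 9 + 3*(-4/(-2 + 3*B*h) - 2/11) = 9 + 3*(-2/11 - 4/(-2 + 3*B*h)) = 9 + (-6/11 - 12/(-2 + 3*B*h)) = 93/11 - 12/(-2 + 3*B*h))
Z(5, 14)*(-179) + 109 = (3*(-106 + 93*5*14)/(11*(-2 + 3*5*14)))*(-179) + 109 = (3*(-106 + 6510)/(11*(-2 + 210)))*(-179) + 109 = ((3/11)*6404/208)*(-179) + 109 = ((3/11)*(1/208)*6404)*(-179) + 109 = (4803/572)*(-179) + 109 = -859737/572 + 109 = -797389/572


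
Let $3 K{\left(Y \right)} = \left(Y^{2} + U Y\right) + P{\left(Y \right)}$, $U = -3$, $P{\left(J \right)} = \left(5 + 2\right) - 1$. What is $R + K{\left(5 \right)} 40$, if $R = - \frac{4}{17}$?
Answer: $\frac{10868}{51} \approx 213.1$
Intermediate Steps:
$P{\left(J \right)} = 6$ ($P{\left(J \right)} = 7 - 1 = 6$)
$K{\left(Y \right)} = 2 - Y + \frac{Y^{2}}{3}$ ($K{\left(Y \right)} = \frac{\left(Y^{2} - 3 Y\right) + 6}{3} = \frac{6 + Y^{2} - 3 Y}{3} = 2 - Y + \frac{Y^{2}}{3}$)
$R = - \frac{4}{17}$ ($R = \left(-4\right) \frac{1}{17} = - \frac{4}{17} \approx -0.23529$)
$R + K{\left(5 \right)} 40 = - \frac{4}{17} + \left(2 - 5 + \frac{5^{2}}{3}\right) 40 = - \frac{4}{17} + \left(2 - 5 + \frac{1}{3} \cdot 25\right) 40 = - \frac{4}{17} + \left(2 - 5 + \frac{25}{3}\right) 40 = - \frac{4}{17} + \frac{16}{3} \cdot 40 = - \frac{4}{17} + \frac{640}{3} = \frac{10868}{51}$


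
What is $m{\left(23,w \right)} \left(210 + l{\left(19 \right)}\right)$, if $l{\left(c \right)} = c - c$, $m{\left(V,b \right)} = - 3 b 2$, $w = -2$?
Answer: $2520$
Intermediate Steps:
$m{\left(V,b \right)} = - 6 b$
$l{\left(c \right)} = 0$
$m{\left(23,w \right)} \left(210 + l{\left(19 \right)}\right) = \left(-6\right) \left(-2\right) \left(210 + 0\right) = 12 \cdot 210 = 2520$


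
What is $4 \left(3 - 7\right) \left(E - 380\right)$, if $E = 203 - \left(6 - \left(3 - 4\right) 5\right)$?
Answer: $3008$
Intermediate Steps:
$E = 192$ ($E = 203 - \left(6 - \left(3 - 4\right) 5\right) = 203 - 11 = 192$)
$4 \left(3 - 7\right) \left(E - 380\right) = 4 \left(3 - 7\right) \left(192 - 380\right) = 4 \left(-4\right) \left(-188\right) = \left(-16\right) \left(-188\right) = 3008$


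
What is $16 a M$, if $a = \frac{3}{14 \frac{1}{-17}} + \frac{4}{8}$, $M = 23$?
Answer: $- \frac{8096}{7} \approx -1156.6$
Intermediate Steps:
$a = - \frac{22}{7}$ ($a = \frac{3}{14 \left(- \frac{1}{17}\right)} + 4 \cdot \frac{1}{8} = \frac{3}{- \frac{14}{17}} + \frac{1}{2} = 3 \left(- \frac{17}{14}\right) + \frac{1}{2} = - \frac{51}{14} + \frac{1}{2} = - \frac{22}{7} \approx -3.1429$)
$16 a M = 16 \left(- \frac{22}{7}\right) 23 = \left(- \frac{352}{7}\right) 23 = - \frac{8096}{7}$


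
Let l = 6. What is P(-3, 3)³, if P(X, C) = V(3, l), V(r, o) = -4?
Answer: -64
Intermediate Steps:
P(X, C) = -4
P(-3, 3)³ = (-4)³ = -64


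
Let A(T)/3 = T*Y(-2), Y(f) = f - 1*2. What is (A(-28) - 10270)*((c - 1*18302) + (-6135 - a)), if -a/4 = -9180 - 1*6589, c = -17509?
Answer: 1043288548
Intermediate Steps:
Y(f) = -2 + f (Y(f) = f - 2 = -2 + f)
A(T) = -12*T (A(T) = 3*(T*(-2 - 2)) = 3*(T*(-4)) = 3*(-4*T) = -12*T)
a = 63076 (a = -4*(-9180 - 1*6589) = -4*(-9180 - 6589) = -4*(-15769) = 63076)
(A(-28) - 10270)*((c - 1*18302) + (-6135 - a)) = (-12*(-28) - 10270)*((-17509 - 1*18302) + (-6135 - 1*63076)) = (336 - 10270)*((-17509 - 18302) + (-6135 - 63076)) = -9934*(-35811 - 69211) = -9934*(-105022) = 1043288548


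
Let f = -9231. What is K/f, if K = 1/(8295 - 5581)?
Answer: -1/25052934 ≈ -3.9916e-8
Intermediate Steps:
K = 1/2714 ≈ 0.00036846
K/f = (1/2714)/(-9231) = (1/2714)*(-1/9231) = -1/25052934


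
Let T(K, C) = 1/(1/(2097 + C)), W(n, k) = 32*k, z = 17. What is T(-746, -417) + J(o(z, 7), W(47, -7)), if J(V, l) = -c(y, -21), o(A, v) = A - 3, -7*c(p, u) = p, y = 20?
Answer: 11780/7 ≈ 1682.9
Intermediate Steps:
c(p, u) = -p/7
o(A, v) = -3 + A
J(V, l) = 20/7 (J(V, l) = -(-1)*20/7 = -1*(-20/7) = 20/7)
T(K, C) = 2097 + C
T(-746, -417) + J(o(z, 7), W(47, -7)) = (2097 - 417) + 20/7 = 1680 + 20/7 = 11780/7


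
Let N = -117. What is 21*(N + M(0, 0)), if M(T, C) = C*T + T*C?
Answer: -2457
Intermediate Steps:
M(T, C) = 2*C*T (M(T, C) = C*T + C*T = 2*C*T)
21*(N + M(0, 0)) = 21*(-117 + 2*0*0) = 21*(-117 + 0) = 21*(-117) = -2457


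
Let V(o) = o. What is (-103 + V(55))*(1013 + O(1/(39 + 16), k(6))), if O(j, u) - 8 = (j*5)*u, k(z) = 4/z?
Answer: -539120/11 ≈ -49011.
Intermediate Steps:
O(j, u) = 8 + 5*j*u (O(j, u) = 8 + (j*5)*u = 8 + (5*j)*u = 8 + 5*j*u)
(-103 + V(55))*(1013 + O(1/(39 + 16), k(6))) = (-103 + 55)*(1013 + (8 + 5*(4/6)/(39 + 16))) = -48*(1013 + (8 + 5*(4*(⅙))/55)) = -48*(1013 + (8 + 5*(1/55)*(⅔))) = -48*(1013 + (8 + 2/33)) = -48*(1013 + 266/33) = -48*33695/33 = -539120/11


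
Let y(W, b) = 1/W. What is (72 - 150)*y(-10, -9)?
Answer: 39/5 ≈ 7.8000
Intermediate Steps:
(72 - 150)*y(-10, -9) = (72 - 150)/(-10) = -78*(-⅒) = 39/5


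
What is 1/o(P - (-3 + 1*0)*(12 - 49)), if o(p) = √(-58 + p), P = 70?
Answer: -I*√11/33 ≈ -0.1005*I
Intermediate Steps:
1/o(P - (-3 + 1*0)*(12 - 49)) = 1/(√(-58 + (70 - (-3 + 1*0)*(12 - 49)))) = 1/(√(-58 + (70 - (-3 + 0)*(-37)))) = 1/(√(-58 + (70 - (-3)*(-37)))) = 1/(√(-58 + (70 - 1*111))) = 1/(√(-58 + (70 - 111))) = 1/(√(-58 - 41)) = 1/(√(-99)) = 1/(3*I*√11) = -I*√11/33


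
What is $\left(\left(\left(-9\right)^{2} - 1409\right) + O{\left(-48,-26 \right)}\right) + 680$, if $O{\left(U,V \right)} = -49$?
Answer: $-697$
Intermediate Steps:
$\left(\left(\left(-9\right)^{2} - 1409\right) + O{\left(-48,-26 \right)}\right) + 680 = \left(\left(\left(-9\right)^{2} - 1409\right) - 49\right) + 680 = \left(\left(81 - 1409\right) - 49\right) + 680 = \left(-1328 - 49\right) + 680 = -1377 + 680 = -697$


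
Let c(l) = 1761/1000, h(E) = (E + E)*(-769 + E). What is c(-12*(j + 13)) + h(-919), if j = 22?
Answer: 3102545761/1000 ≈ 3.1025e+6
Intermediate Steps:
h(E) = 2*E*(-769 + E) (h(E) = (2*E)*(-769 + E) = 2*E*(-769 + E))
c(l) = 1761/1000 (c(l) = 1761*(1/1000) = 1761/1000)
c(-12*(j + 13)) + h(-919) = 1761/1000 + 2*(-919)*(-769 - 919) = 1761/1000 + 2*(-919)*(-1688) = 1761/1000 + 3102544 = 3102545761/1000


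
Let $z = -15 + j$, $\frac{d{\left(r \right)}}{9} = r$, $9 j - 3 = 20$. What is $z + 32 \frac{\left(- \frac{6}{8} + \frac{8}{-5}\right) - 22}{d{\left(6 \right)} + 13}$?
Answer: $- \frac{72584}{3015} \approx -24.074$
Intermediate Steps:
$j = \frac{23}{9}$ ($j = \frac{1}{3} + \frac{1}{9} \cdot 20 = \frac{1}{3} + \frac{20}{9} = \frac{23}{9} \approx 2.5556$)
$d{\left(r \right)} = 9 r$
$z = - \frac{112}{9}$ ($z = -15 + \frac{23}{9} = - \frac{112}{9} \approx -12.444$)
$z + 32 \frac{\left(- \frac{6}{8} + \frac{8}{-5}\right) - 22}{d{\left(6 \right)} + 13} = - \frac{112}{9} + 32 \frac{\left(- \frac{6}{8} + \frac{8}{-5}\right) - 22}{9 \cdot 6 + 13} = - \frac{112}{9} + 32 \frac{\left(\left(-6\right) \frac{1}{8} + 8 \left(- \frac{1}{5}\right)\right) - 22}{54 + 13} = - \frac{112}{9} + 32 \frac{\left(- \frac{3}{4} - \frac{8}{5}\right) - 22}{67} = - \frac{112}{9} + 32 \left(- \frac{47}{20} - 22\right) \frac{1}{67} = - \frac{112}{9} + 32 \left(\left(- \frac{487}{20}\right) \frac{1}{67}\right) = - \frac{112}{9} + 32 \left(- \frac{487}{1340}\right) = - \frac{112}{9} - \frac{3896}{335} = - \frac{72584}{3015}$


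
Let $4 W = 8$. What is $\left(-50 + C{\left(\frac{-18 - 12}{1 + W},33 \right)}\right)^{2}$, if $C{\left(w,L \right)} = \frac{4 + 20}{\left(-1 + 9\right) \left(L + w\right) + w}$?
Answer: $\frac{2090916}{841} \approx 2486.2$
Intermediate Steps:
$W = 2$ ($W = \frac{1}{4} \cdot 8 = 2$)
$C{\left(w,L \right)} = \frac{24}{8 L + 9 w}$ ($C{\left(w,L \right)} = \frac{24}{8 \left(L + w\right) + w} = \frac{24}{\left(8 L + 8 w\right) + w} = \frac{24}{8 L + 9 w}$)
$\left(-50 + C{\left(\frac{-18 - 12}{1 + W},33 \right)}\right)^{2} = \left(-50 + \frac{24}{8 \cdot 33 + 9 \frac{-18 - 12}{1 + 2}}\right)^{2} = \left(-50 + \frac{24}{264 + 9 \left(- \frac{30}{3}\right)}\right)^{2} = \left(-50 + \frac{24}{264 + 9 \left(\left(-30\right) \frac{1}{3}\right)}\right)^{2} = \left(-50 + \frac{24}{264 + 9 \left(-10\right)}\right)^{2} = \left(-50 + \frac{24}{264 - 90}\right)^{2} = \left(-50 + \frac{24}{174}\right)^{2} = \left(-50 + 24 \cdot \frac{1}{174}\right)^{2} = \left(-50 + \frac{4}{29}\right)^{2} = \left(- \frac{1446}{29}\right)^{2} = \frac{2090916}{841}$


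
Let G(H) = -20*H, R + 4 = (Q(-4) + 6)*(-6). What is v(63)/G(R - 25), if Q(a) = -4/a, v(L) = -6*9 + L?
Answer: 9/1420 ≈ 0.0063380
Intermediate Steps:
v(L) = -54 + L
R = -46 (R = -4 + (-4/(-4) + 6)*(-6) = -4 + (-4*(-1/4) + 6)*(-6) = -4 + (1 + 6)*(-6) = -4 + 7*(-6) = -4 - 42 = -46)
v(63)/G(R - 25) = (-54 + 63)/((-20*(-46 - 25))) = 9/((-20*(-71))) = 9/1420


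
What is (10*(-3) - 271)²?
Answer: 90601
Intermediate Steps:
(10*(-3) - 271)² = (-30 - 271)² = (-301)² = 90601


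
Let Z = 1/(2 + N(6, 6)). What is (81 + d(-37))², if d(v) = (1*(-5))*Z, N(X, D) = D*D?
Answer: 9443329/1444 ≈ 6539.7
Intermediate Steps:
N(X, D) = D²
Z = 1/38 (Z = 1/(2 + 6²) = 1/(2 + 36) = 1/38 ≈ 0.026316)
d(v) = -5/38 (d(v) = (1*(-5))*(1/38) = -5*1/38 = -5/38)
(81 + d(-37))² = (81 - 5/38)² = (3073/38)² = 9443329/1444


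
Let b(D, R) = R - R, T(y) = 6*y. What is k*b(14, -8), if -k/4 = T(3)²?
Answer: 0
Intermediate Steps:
k = -1296 (k = -4*(6*3)² = -4*18² = -4*324 = -1296)
b(D, R) = 0
k*b(14, -8) = -1296*0 = 0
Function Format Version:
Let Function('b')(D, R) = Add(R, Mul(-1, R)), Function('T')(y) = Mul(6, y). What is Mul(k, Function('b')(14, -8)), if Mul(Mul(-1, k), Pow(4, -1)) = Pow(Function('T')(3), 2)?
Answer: 0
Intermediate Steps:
k = -1296 (k = Mul(-4, Pow(Mul(6, 3), 2)) = Mul(-4, Pow(18, 2)) = Mul(-4, 324) = -1296)
Function('b')(D, R) = 0
Mul(k, Function('b')(14, -8)) = Mul(-1296, 0) = 0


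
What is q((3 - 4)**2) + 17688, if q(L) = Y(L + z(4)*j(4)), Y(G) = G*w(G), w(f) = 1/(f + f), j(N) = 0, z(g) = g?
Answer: 35377/2 ≈ 17689.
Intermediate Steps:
w(f) = 1/(2*f)
Y(G) = 1/2 (Y(G) = G*(1/(2*G)) = 1/2)
q(L) = 1/2
q((3 - 4)**2) + 17688 = 1/2 + 17688 = 35377/2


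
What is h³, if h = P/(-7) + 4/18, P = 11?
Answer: -614125/250047 ≈ -2.4560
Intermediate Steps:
h = -85/63 (h = 11/(-7) + 4/18 = 11*(-⅐) + 4*(1/18) = -11/7 + 2/9 = -85/63 ≈ -1.3492)
h³ = (-85/63)³ = -614125/250047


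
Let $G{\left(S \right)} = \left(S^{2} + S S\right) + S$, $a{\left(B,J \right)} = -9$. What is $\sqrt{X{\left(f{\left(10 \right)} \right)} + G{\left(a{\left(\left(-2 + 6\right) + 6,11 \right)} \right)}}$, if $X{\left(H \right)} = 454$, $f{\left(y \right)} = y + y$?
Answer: $\sqrt{607} \approx 24.637$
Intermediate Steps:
$f{\left(y \right)} = 2 y$
$G{\left(S \right)} = S + 2 S^{2}$ ($G{\left(S \right)} = \left(S^{2} + S^{2}\right) + S = 2 S^{2} + S = S + 2 S^{2}$)
$\sqrt{X{\left(f{\left(10 \right)} \right)} + G{\left(a{\left(\left(-2 + 6\right) + 6,11 \right)} \right)}} = \sqrt{454 - 9 \left(1 + 2 \left(-9\right)\right)} = \sqrt{454 - 9 \left(1 - 18\right)} = \sqrt{454 - -153} = \sqrt{454 + 153} = \sqrt{607}$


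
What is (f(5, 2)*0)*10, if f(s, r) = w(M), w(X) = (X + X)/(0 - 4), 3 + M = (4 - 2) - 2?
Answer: 0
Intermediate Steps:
M = -3 (M = -3 + ((4 - 2) - 2) = -3 + (2 - 2) = -3 + 0 = -3)
w(X) = -X/2 (w(X) = (2*X)/(-4) = (2*X)*(-¼) = -X/2)
f(s, r) = 3/2 (f(s, r) = -½*(-3) = 3/2)
(f(5, 2)*0)*10 = ((3/2)*0)*10 = 0*10 = 0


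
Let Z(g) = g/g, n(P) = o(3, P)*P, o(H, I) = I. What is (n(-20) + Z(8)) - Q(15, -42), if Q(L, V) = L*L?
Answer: 176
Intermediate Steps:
Q(L, V) = L**2
n(P) = P**2 (n(P) = P*P = P**2)
Z(g) = 1
(n(-20) + Z(8)) - Q(15, -42) = ((-20)**2 + 1) - 1*15**2 = (400 + 1) - 1*225 = 401 - 225 = 176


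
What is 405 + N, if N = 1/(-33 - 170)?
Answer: 82214/203 ≈ 405.00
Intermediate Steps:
N = -1/203 (N = 1/(-203) = -1/203 ≈ -0.0049261)
405 + N = 405 - 1/203 = 82214/203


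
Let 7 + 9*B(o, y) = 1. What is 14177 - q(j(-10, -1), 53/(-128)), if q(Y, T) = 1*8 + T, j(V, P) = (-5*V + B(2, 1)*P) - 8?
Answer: 1813685/128 ≈ 14169.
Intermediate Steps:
B(o, y) = -⅔ (B(o, y) = -7/9 + (⅑)*1 = -7/9 + ⅑ = -⅔)
j(V, P) = -8 - 5*V - 2*P/3 (j(V, P) = (-5*V - 2*P/3) - 8 = -8 - 5*V - 2*P/3)
q(Y, T) = 8 + T
14177 - q(j(-10, -1), 53/(-128)) = 14177 - (8 + 53/(-128)) = 14177 - (8 + 53*(-1/128)) = 14177 - (8 - 53/128) = 14177 - 1*971/128 = 14177 - 971/128 = 1813685/128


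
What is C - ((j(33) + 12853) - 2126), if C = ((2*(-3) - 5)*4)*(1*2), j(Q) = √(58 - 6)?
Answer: -10815 - 2*√13 ≈ -10822.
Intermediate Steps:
j(Q) = 2*√13 (j(Q) = √52 = 2*√13)
C = -88 (C = ((-6 - 5)*4)*2 = -11*4*2 = -44*2 = -88)
C - ((j(33) + 12853) - 2126) = -88 - ((2*√13 + 12853) - 2126) = -88 - ((12853 + 2*√13) - 2126) = -88 - (10727 + 2*√13) = -88 + (-10727 - 2*√13) = -10815 - 2*√13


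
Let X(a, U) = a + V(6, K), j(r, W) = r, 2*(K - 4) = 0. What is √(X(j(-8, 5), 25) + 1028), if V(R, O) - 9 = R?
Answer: 3*√115 ≈ 32.171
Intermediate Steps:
K = 4 (K = 4 + (½)*0 = 4 + 0 = 4)
V(R, O) = 9 + R
X(a, U) = 15 + a (X(a, U) = a + (9 + 6) = a + 15 = 15 + a)
√(X(j(-8, 5), 25) + 1028) = √((15 - 8) + 1028) = √(7 + 1028) = √1035 = 3*√115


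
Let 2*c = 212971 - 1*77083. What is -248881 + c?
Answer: -180937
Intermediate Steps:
c = 67944 (c = (212971 - 1*77083)/2 = (212971 - 77083)/2 = (½)*135888 = 67944)
-248881 + c = -248881 + 67944 = -180937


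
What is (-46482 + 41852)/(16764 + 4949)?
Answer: -4630/21713 ≈ -0.21324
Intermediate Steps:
(-46482 + 41852)/(16764 + 4949) = -4630/21713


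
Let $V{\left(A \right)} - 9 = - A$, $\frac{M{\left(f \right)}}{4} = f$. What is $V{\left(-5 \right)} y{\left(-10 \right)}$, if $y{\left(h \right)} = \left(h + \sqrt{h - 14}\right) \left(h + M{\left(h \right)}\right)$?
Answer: $7000 - 1400 i \sqrt{6} \approx 7000.0 - 3429.3 i$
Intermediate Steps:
$M{\left(f \right)} = 4 f$
$y{\left(h \right)} = 5 h \left(h + \sqrt{-14 + h}\right)$ ($y{\left(h \right)} = \left(h + \sqrt{h - 14}\right) \left(h + 4 h\right) = \left(h + \sqrt{-14 + h}\right) 5 h = 5 h \left(h + \sqrt{-14 + h}\right)$)
$V{\left(A \right)} = 9 - A$
$V{\left(-5 \right)} y{\left(-10 \right)} = \left(9 - -5\right) 5 \left(-10\right) \left(-10 + \sqrt{-14 - 10}\right) = \left(9 + 5\right) 5 \left(-10\right) \left(-10 + \sqrt{-24}\right) = 14 \cdot 5 \left(-10\right) \left(-10 + 2 i \sqrt{6}\right) = 14 \left(500 - 100 i \sqrt{6}\right) = 7000 - 1400 i \sqrt{6}$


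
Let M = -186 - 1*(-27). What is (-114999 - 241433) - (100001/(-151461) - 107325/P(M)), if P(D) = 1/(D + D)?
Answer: -5223250927501/151461 ≈ -3.4486e+7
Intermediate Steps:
M = -159 (M = -186 + 27 = -159)
P(D) = 1/(2*D)
(-114999 - 241433) - (100001/(-151461) - 107325/P(M)) = (-114999 - 241433) - (100001/(-151461) - 107325/((1/2)/(-159))) = -356432 - (100001*(-1/151461) - 107325/((1/2)*(-1/159))) = -356432 - (-100001/151461 - 107325/(-1/318)) = -356432 - (-100001/151461 - 107325*(-318)) = -356432 - (-100001/151461 + 34129350) = -356432 - 1*5169265380349/151461 = -356432 - 5169265380349/151461 = -5223250927501/151461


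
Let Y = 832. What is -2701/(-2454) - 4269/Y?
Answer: -4114447/1020864 ≈ -4.0304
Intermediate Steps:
-2701/(-2454) - 4269/Y = -2701/(-2454) - 4269/832 = -2701*(-1/2454) - 4269*1/832 = 2701/2454 - 4269/832 = -4114447/1020864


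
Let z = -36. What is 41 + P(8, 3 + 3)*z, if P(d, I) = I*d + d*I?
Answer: -3415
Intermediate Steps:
P(d, I) = 2*I*d (P(d, I) = I*d + I*d = 2*I*d)
41 + P(8, 3 + 3)*z = 41 + (2*(3 + 3)*8)*(-36) = 41 + (2*6*8)*(-36) = 41 + 96*(-36) = 41 - 3456 = -3415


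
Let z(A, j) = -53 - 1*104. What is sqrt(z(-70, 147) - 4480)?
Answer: I*sqrt(4637) ≈ 68.095*I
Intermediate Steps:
z(A, j) = -157 (z(A, j) = -53 - 104 = -157)
sqrt(z(-70, 147) - 4480) = sqrt(-157 - 4480) = sqrt(-4637) = I*sqrt(4637)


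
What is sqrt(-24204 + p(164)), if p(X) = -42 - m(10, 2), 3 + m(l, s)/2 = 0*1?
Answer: 4*I*sqrt(1515) ≈ 155.69*I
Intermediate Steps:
m(l, s) = -6 (m(l, s) = -6 + 2*(0*1) = -6 + 2*0 = -6 + 0 = -6)
p(X) = -36 (p(X) = -42 - 1*(-6) = -42 + 6 = -36)
sqrt(-24204 + p(164)) = sqrt(-24204 - 36) = sqrt(-24240) = 4*I*sqrt(1515)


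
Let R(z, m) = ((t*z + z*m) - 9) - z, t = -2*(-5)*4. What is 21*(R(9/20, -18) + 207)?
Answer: 87129/20 ≈ 4356.5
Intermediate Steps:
t = 40 (t = 10*4 = 40)
R(z, m) = -9 + 39*z + m*z (R(z, m) = ((40*z + z*m) - 9) - z = ((40*z + m*z) - 9) - z = (-9 + 40*z + m*z) - z = -9 + 39*z + m*z)
21*(R(9/20, -18) + 207) = 21*((-9 + 39*(9/20) - 162/20) + 207) = 21*((-9 + 39*(9*(1/20)) - 162/20) + 207) = 21*((-9 + 39*(9/20) - 18*9/20) + 207) = 21*((-9 + 351/20 - 81/10) + 207) = 21*(9/20 + 207) = 21*(4149/20) = 87129/20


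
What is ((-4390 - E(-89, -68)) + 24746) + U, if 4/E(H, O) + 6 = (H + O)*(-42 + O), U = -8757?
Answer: 50061283/4316 ≈ 11599.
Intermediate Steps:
E(H, O) = 4/(-6 + (-42 + O)*(H + O)) (E(H, O) = 4/(-6 + (H + O)*(-42 + O)) = 4/(-6 + (-42 + O)*(H + O)))
((-4390 - E(-89, -68)) + 24746) + U = ((-4390 - 4/(-6 + (-68)² - 42*(-89) - 42*(-68) - 89*(-68))) + 24746) - 8757 = ((-4390 - 4/(-6 + 4624 + 3738 + 2856 + 6052)) + 24746) - 8757 = ((-4390 - 4/17264) + 24746) - 8757 = ((-4390 - 1*1/4316) + 24746) - 8757 = ((-4390 - 1/4316) + 24746) - 8757 = (-18947241/4316 + 24746) - 8757 = 87856495/4316 - 8757 = 50061283/4316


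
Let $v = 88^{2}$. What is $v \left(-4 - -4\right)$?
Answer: $0$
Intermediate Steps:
$v = 7744$
$v \left(-4 - -4\right) = 7744 \left(-4 - -4\right) = 7744 \left(-4 + 4\right) = 7744 \cdot 0 = 0$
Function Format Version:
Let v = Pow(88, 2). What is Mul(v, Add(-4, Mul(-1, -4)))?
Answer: 0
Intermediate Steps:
v = 7744
Mul(v, Add(-4, Mul(-1, -4))) = Mul(7744, Add(-4, Mul(-1, -4))) = Mul(7744, Add(-4, 4)) = Mul(7744, 0) = 0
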